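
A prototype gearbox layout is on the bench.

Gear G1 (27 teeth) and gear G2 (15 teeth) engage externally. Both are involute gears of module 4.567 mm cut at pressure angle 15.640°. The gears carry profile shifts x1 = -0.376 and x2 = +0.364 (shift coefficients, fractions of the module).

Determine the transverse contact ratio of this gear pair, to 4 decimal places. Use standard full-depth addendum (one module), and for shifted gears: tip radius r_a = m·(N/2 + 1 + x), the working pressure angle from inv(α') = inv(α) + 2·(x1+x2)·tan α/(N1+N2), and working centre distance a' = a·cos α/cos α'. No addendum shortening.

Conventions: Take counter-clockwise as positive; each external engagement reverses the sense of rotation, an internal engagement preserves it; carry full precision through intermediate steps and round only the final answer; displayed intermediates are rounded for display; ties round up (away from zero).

1.6671

class = single-mesh tooth geometry [involute pair 27T × 15T, m = 4.567]
base radii: r_b1 = 59.371717, r_b2 = 32.984287
tip radii: r_a1 = 64.504308, r_a2 = 40.481888
inv(α') = inv(15.640°) + 2·(-0.376+0.364)·tan α/(27+15) = 0.00682825  ⇒  α' = 15.52212°
a' = a·cos α / cos α' = 95.9070·cos 15.640°/cos 15.52212° = 95.851994
action lengths: √(r_a1²−r_b1²) = 25.215174, √(r_a2²−r_b2²) = 23.469556
base pitch p_b = π·m·cos α = 13.816426
CR = (25.215174 + 23.469556 − 95.851994·sin 15.52212°)/13.816426 = 1.667127
contact ratio ≈ 1.6671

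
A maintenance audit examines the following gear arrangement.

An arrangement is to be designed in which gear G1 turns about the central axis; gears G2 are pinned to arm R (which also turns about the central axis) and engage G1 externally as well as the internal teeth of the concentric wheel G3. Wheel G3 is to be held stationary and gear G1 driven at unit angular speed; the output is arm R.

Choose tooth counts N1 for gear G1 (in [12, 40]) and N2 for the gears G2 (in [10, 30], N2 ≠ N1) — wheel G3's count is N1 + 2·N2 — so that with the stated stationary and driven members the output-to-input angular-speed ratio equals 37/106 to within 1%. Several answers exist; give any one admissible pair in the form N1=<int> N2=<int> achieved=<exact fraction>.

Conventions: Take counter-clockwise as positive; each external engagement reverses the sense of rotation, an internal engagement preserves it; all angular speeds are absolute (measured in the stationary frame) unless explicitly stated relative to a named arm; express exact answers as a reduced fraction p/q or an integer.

N1=37 N2=16 achieved=37/106

class = planetary set [ratio 37/106 wanted; Willis about the carrier]
Willis with ω_ring = 0: ω_arm/ω_sun = N1/(N1+N3); set equal to 37/106  ⇒  N3/N1 = 1/(37/106) − 1 = 69/37
N3 = N1 + 2·N2  ⇒  N2/N1 = (N3/N1 − 1)/2 = (69/37 − 1)/2 = 16/37
smallest multiple with N1 ≥ 12 and N2 ≥ 10: k = 1  ⇒  N1 = 1·37 = 37, N2 = 1·16 = 16 (N1 ≤ 40, N2 ≤ 30, N2 ≠ N1 ✓), N3 = 37 + 2·16 = 69
check: N1/(N1+N3) with N1 = 37, N3 = 69 gives 37/106; |achieved − target| = 0 ≤ 37/10600 ✓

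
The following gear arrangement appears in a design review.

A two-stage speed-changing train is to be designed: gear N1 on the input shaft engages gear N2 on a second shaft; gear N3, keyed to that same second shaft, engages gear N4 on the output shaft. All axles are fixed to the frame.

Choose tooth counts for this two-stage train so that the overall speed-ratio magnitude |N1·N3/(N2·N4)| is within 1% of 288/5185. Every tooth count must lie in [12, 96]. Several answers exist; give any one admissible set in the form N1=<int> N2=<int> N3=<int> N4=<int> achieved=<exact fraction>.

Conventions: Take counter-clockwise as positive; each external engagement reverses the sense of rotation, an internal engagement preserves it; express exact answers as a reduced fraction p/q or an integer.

N1=12 N2=61 N3=24 N4=85 achieved=288/5185

class = fixed-axis compound train [2-stage, 288/5185 wanted]
target = 288/5185 in lowest terms: an exact hit needs N1·N3 = k·288 and N2·N4 = k·5185 for one integer k, every count in [12, 96]; additionally prefer no 1:1 stage (N1 ≠ N2, N3 ≠ N4)
k = 1: N1·N3 = 288 = 12·24, N2·N4 = 5185 = 61·85
achieved = 12·24/(61·85) = 288/5185; |achieved − target| = 0 ≤ 72/129625 ✓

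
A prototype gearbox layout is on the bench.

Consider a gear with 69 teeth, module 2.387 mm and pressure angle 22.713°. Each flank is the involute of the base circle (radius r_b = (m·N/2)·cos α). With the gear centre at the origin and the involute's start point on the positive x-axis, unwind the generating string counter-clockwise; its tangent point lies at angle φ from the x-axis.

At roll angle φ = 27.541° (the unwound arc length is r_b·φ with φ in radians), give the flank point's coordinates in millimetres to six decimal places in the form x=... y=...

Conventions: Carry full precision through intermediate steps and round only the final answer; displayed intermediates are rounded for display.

x=84.240760 y=2.747873

recognized (one wheel, involute flank): single-mesh tooth geometry, m = 2.387, N = 69
pitch radius r_p = m·N/2 = 2.387·69/2 = 82.351500
base radius r_b = r_p·cos α = 82.351500·cos 22.713° = 75.965183
roll angle φ = 27.541° = 0.48068113 rad
x = r_b·(cos φ + φ·sin φ) = 84.240760
y = r_b·(sin φ − φ·cos φ) = 2.747873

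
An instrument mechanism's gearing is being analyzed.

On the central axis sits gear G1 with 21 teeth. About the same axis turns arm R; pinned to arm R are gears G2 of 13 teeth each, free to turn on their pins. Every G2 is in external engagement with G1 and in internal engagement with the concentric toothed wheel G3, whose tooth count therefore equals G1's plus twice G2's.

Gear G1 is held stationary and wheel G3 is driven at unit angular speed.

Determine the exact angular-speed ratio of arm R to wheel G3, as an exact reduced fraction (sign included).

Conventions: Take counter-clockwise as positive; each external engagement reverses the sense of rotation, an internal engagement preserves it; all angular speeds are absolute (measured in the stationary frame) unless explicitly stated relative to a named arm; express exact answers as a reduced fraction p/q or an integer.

planetary set (21T centre, 13T on arm, 47T internal) — Willis relation
ring teeth: 21 + 2·13 = 47
21(ω_sun−ω_arm) = −47(ω_ring−ω_arm),  ω_sun = 0, ω_ring = 1
21(0−ω_arm) = −47(1−ω_arm)  ⇒  68·ω_arm = 47  ⇒  ω_arm = 47/68
ω_out/ω_in = 47/68

47/68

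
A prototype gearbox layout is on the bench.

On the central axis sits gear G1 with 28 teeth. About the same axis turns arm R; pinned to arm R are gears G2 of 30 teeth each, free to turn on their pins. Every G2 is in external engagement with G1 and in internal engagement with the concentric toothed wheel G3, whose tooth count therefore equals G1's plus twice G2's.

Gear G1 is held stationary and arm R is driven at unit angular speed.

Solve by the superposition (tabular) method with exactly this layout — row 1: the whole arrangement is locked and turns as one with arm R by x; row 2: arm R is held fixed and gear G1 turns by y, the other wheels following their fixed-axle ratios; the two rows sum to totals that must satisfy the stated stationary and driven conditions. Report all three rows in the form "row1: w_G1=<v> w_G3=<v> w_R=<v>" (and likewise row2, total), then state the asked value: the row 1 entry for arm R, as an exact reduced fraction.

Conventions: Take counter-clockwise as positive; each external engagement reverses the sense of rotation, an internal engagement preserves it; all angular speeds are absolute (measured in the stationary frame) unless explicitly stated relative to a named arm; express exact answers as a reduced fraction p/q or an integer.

recognized (axles ride arm R): planetary set, 28/30/88 teeth
row 1: whole set turns with the arm by x
row 2: sun turns y, ring = −(28/88)·y, arm 0
boundary: total ω_sun = x + y = 0 and total ω_arm = x = 1  ⇒  y = -1, x = 1
row 2 ring = −(28/88)·(-1) = 7/22
totals (row 1 + row 2): sun 1 + (-1) = 0, ring 1 + 7/22 = 29/22, arm 1 + 0 = 1
asked cell (row1, arm) = 1

row1: w_G1=1 w_G3=1 w_R=1
row2: w_G1=-1 w_G3=7/22 w_R=0
total: w_G1=0 w_G3=29/22 w_R=1
asked value: 1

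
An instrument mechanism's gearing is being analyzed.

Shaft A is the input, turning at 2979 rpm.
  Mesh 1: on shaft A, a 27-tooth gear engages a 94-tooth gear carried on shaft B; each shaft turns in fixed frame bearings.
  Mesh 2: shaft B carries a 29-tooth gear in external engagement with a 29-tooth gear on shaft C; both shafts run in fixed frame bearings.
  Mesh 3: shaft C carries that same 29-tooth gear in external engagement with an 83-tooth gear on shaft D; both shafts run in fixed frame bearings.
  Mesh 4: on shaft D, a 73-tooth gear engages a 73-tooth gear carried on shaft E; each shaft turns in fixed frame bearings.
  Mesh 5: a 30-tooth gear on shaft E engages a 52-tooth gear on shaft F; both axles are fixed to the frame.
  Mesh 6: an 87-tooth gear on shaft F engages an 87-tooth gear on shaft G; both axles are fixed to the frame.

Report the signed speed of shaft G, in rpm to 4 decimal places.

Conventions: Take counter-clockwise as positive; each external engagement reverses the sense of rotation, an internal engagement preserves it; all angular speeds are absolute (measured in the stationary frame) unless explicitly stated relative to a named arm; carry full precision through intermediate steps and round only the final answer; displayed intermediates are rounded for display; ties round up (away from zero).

+172.4822 rpm

recognized (7 fixed axles, 6 meshes): fixed-axis compound train
mesh 1 [27T→94T]: ω = 2979.0000×27/94 = 855.6702 rpm, sense flips to −
mesh 2 [29T→29T]: ω = 855.6702×29/29 = 855.6702 rpm, sense flips to +
mesh 3 [29T→83T]: ω = 855.6702×29/83 = 298.9691 rpm, sense flips to −
mesh 4 [73T→73T]: ω = 298.9691×73/73 = 298.9691 rpm, sense flips to +
mesh 5 [30T→52T]: ω = 298.9691×30/52 = 172.4822 rpm, sense flips to −
mesh 6 [87T→87T]: ω = 172.4822×87/87 = 172.4822 rpm, sense flips to +
signed output speed = +172.4822 rpm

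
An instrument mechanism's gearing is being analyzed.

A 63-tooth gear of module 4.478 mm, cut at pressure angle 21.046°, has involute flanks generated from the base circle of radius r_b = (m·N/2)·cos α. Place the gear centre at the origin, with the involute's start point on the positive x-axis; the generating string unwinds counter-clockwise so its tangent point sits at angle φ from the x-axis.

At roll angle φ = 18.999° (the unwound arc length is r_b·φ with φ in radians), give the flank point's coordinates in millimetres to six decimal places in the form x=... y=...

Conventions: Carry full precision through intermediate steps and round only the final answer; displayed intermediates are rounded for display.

x=138.687351 y=1.582460

single-mesh involute tooth geometry (63T wheel at module 4.478)
pitch radius r_p = m·N/2 = 4.478·63/2 = 141.057000
base radius r_b = r_p·cos α = 141.057000·cos 21.046° = 131.647427
roll angle φ = 18.999° = 0.33159510 rad
x = r_b·(cos φ + φ·sin φ) = 138.687351
y = r_b·(sin φ − φ·cos φ) = 1.582460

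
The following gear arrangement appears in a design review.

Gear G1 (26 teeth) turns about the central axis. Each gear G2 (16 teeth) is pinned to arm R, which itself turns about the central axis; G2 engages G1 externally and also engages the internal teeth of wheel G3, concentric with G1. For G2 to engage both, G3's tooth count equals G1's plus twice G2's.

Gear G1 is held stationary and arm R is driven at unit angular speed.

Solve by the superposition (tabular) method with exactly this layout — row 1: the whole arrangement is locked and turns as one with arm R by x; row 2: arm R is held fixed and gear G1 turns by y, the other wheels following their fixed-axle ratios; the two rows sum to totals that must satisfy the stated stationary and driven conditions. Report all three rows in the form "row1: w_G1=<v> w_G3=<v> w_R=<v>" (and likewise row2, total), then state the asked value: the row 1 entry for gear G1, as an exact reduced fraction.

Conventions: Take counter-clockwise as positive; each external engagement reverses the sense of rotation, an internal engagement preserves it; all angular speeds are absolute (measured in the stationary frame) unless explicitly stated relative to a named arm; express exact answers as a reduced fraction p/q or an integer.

planetary set (26T centre, 16T on arm, 58T internal) — Willis relation
row 1: whole set turns with the arm by x
row 2 — arm fixed, fixed-axis ratios: sun y, ring −(26/58)·y, arm 0
boundary: total ω_sun = x + y = 0 and total ω_arm = x = 1  ⇒  y = -1, x = 1
row 2 ring = −(26/58)·(-1) = 13/29
totals (row 1 + row 2): sun 1 + (-1) = 0, ring 1 + 13/29 = 42/29, arm 1 + 0 = 1
asked cell (row1, sun) = 1

row1: w_G1=1 w_G3=1 w_R=1
row2: w_G1=-1 w_G3=13/29 w_R=0
total: w_G1=0 w_G3=42/29 w_R=1
asked value: 1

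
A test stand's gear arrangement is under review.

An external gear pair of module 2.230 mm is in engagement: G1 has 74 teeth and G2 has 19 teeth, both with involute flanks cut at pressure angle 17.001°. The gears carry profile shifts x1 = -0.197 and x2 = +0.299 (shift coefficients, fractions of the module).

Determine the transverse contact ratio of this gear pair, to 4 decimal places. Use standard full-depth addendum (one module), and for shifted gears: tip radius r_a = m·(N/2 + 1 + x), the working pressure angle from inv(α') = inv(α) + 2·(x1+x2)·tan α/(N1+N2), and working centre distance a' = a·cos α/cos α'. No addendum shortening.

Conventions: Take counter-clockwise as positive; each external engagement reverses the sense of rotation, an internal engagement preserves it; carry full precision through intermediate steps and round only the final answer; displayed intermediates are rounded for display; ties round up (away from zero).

class = single-mesh tooth geometry [involute pair 74T × 19T, m = 2.230]
base radii: r_b1 = 78.904284, r_b2 = 20.259208
tip radii: r_a1 = 84.300690, r_a2 = 24.081770
inv(α') = inv(17.001°) + 2·(-0.197+0.299)·tan α/(74+19) = 0.00969702  ⇒  α' = 17.40193°
a' = a·cos α / cos α' = 103.6950·cos 17.001°/cos 17.40193° = 103.919877
action lengths: √(r_a1²−r_b1²) = 29.676931, √(r_a2²−r_b2²) = 13.019068
base pitch p_b = π·m·cos α = 6.699598
CR = (29.676931 + 13.019068 − 103.919877·sin 17.40193°)/6.699598 = 1.733892
contact ratio ≈ 1.7339

1.7339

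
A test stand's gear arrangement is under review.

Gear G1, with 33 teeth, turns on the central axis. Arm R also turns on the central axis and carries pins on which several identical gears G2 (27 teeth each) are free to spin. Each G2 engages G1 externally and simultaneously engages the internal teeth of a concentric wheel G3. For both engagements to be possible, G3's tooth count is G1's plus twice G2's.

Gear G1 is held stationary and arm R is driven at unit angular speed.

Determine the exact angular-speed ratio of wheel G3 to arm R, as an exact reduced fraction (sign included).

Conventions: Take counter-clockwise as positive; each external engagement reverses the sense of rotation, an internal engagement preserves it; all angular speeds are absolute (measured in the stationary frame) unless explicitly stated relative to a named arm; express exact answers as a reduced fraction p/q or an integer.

topology: planetary set — G1 33T / G2 27T / G3 87T, arm = carrier (Willis)
ring teeth: 33 + 2·27 = 87
33(ω_sun−ω_arm) = −87(ω_ring−ω_arm),  ω_sun = 0, ω_arm = 1
ω_ring = 1 − (33/87)(0−1) = 40/29
ω_out/ω_in = 40/29

40/29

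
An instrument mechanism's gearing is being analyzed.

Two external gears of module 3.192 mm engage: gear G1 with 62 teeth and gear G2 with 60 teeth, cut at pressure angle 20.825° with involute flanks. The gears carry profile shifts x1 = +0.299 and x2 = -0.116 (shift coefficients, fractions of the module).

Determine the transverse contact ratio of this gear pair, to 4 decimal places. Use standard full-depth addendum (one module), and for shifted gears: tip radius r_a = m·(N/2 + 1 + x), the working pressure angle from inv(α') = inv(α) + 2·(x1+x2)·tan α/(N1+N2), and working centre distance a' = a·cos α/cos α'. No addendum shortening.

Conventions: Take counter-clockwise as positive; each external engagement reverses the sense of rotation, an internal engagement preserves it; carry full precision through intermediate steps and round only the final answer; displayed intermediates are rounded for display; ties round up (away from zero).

1.7117

class = single-mesh tooth geometry [involute pair 62T × 60T, m = 3.192]
base radii: r_b1 = 92.487529, r_b2 = 89.504061
tip radii: r_a1 = 103.098408, r_a2 = 98.581728
inv(α') = inv(20.825°) + 2·(+0.299-0.116)·tan α/(62+60) = 0.01804002  ⇒  α' = 21.26656°
a' = a·cos α / cos α' = 194.7120·cos 20.825°/cos 21.26656° = 195.290258
action lengths: √(r_a1²−r_b1²) = 45.555885, √(r_a2²−r_b2²) = 41.320457
base pitch p_b = π·m·cos α = 9.372843
CR = (45.555885 + 41.320457 − 195.290258·sin 21.26656°)/9.372843 = 1.711659
contact ratio ≈ 1.7117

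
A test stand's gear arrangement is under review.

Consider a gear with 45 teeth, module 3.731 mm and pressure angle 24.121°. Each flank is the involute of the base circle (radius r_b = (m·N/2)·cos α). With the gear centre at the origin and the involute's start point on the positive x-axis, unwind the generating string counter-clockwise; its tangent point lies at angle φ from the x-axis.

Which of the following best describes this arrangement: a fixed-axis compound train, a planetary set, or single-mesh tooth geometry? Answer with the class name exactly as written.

single-mesh tooth geometry

topology: single-mesh involute geometry — m = 3.731, N = 45
classification: single-mesh tooth geometry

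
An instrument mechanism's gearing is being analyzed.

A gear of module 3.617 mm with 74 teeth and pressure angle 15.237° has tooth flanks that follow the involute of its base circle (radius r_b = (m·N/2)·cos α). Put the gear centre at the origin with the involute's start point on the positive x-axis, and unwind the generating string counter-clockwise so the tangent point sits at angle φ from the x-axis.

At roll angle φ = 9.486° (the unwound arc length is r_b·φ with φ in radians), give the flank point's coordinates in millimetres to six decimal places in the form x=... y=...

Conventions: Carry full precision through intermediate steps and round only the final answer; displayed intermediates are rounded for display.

x=130.882098 y=0.194795

recognized (one wheel, involute flank): single-mesh tooth geometry, m = 3.617, N = 74
pitch radius r_p = m·N/2 = 3.617·74/2 = 133.829000
base radius r_b = r_p·cos α = 133.829000·cos 15.237° = 129.124506
roll angle φ = 9.486° = 0.16556193 rad
x = r_b·(cos φ + φ·sin φ) = 130.882098
y = r_b·(sin φ − φ·cos φ) = 0.194795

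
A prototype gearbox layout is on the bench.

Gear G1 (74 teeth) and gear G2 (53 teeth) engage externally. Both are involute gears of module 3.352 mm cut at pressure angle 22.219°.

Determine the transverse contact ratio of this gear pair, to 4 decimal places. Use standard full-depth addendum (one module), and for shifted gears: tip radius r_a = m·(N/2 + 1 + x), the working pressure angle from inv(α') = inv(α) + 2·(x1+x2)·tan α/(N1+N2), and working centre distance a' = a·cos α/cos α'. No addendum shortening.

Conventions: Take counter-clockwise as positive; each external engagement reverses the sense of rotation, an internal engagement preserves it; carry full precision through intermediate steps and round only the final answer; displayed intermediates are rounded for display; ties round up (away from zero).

1.6742

topology: single-mesh involute geometry — m = 3.352, 74T/53T pair
base radii: r_b1 = 114.814627, r_b2 = 82.232098
tip radii: r_a1 = 127.376000, r_a2 = 92.180000
no profile shift: α' = α, a' = a
action lengths: √(r_a1²−r_b1²) = 55.156566, √(r_a2²−r_b2²) = 41.653745
base pitch p_b = π·m·cos α = 9.748670
CR = (55.156566 + 41.653745 − 212.852000·sin 22.21900°)/9.748670 = 1.674156
contact ratio ≈ 1.6742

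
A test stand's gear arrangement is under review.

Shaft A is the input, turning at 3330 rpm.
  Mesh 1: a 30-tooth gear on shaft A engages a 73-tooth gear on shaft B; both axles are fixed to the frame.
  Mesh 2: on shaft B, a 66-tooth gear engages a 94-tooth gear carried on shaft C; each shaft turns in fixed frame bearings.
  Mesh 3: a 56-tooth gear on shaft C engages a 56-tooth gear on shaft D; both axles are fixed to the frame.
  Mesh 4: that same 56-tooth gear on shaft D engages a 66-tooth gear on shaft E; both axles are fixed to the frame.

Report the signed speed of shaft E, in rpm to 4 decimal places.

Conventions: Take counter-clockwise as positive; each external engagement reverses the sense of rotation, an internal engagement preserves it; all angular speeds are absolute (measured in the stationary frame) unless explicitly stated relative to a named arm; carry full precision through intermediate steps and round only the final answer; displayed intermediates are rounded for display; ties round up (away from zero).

+815.2725 rpm

topology: fixed-axis compound train — 4 meshes, A→E
mesh 1 [30T→73T]: ω = 3330.0000×30/73 = 1368.4932 rpm, sense flips to −
mesh 2 [66T→94T]: ω = 1368.4932×66/94 = 960.8569 rpm, sense flips to +
mesh 3 [56T→56T]: ω = 960.8569×56/56 = 960.8569 rpm, sense flips to −
mesh 4 [56T→66T]: ω = 960.8569×56/66 = 815.2725 rpm, sense flips to +
signed output speed = +815.2725 rpm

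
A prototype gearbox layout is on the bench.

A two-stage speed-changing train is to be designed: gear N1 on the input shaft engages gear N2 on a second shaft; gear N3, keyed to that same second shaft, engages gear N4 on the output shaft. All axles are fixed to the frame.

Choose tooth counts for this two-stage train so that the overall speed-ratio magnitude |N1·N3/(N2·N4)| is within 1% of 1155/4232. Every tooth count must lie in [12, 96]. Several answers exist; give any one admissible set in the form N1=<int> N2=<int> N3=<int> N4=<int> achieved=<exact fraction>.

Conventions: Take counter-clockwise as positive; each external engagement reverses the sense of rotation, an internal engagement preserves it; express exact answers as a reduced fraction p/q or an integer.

design class (target 1155/4232): fixed-axis compound train
target = 1155/4232 in lowest terms: an exact hit needs N1·N3 = k·1155 and N2·N4 = k·4232 for one integer k, every count in [12, 96]; additionally prefer no 1:1 stage (N1 ≠ N2, N3 ≠ N4)
k = 1: N1·N3 = 1155 = 15·77, N2·N4 = 4232 = 46·92
achieved = 15·77/(46·92) = 1155/4232; |achieved − target| = 0 ≤ 231/84640 ✓

N1=15 N2=46 N3=77 N4=92 achieved=1155/4232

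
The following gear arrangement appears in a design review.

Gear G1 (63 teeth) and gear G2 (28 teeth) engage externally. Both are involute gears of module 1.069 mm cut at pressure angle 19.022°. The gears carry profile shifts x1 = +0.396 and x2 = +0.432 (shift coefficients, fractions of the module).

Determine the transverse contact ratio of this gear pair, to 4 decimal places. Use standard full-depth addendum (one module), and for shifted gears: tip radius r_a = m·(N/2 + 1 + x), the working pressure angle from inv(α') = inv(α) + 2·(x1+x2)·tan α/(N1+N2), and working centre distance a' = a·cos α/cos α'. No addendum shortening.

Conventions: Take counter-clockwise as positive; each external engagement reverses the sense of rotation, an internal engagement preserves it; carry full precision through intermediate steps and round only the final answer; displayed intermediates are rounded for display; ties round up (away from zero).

single-mesh involute tooth geometry (63T engaging 28T at module 1.069)
base radii: r_b1 = 31.834708, r_b2 = 14.148759
tip radii: r_a1 = 35.165824, r_a2 = 16.496808
inv(α') = inv(19.022°) + 2·(+0.396+0.432)·tan α/(63+28) = 0.01903446  ⇒  α' = 21.63560°
a' = a·cos α / cos α' = 48.6395·cos 19.022°/cos 21.63560° = 49.468652
action lengths: √(r_a1²−r_b1²) = 14.939429, √(r_a2²−r_b2²) = 8.482764
base pitch p_b = π·m·cos α = 3.174974
CR = (14.939429 + 8.482764 − 49.468652·sin 21.63560°)/3.174974 = 1.632453
contact ratio ≈ 1.6325

1.6325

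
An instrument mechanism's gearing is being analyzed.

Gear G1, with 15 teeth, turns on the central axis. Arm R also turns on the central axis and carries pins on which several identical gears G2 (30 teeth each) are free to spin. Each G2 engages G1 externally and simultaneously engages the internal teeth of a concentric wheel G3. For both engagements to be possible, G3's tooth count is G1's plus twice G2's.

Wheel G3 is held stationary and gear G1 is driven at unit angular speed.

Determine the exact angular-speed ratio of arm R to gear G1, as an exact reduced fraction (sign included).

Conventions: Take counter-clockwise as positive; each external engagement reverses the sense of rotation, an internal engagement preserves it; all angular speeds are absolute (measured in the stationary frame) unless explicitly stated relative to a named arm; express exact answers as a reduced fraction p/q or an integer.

planetary set (15T centre, 30T on arm, 75T internal) — Willis relation
ring teeth: 15 + 2·30 = 75
15(ω_sun−ω_arm) = −75(ω_ring−ω_arm),  ω_ring = 0, ω_sun = 1
15(1−ω_arm) = −75(0−ω_arm)  ⇒  90·ω_arm = 15  ⇒  ω_arm = 1/6
ω_out/ω_in = 1/6

1/6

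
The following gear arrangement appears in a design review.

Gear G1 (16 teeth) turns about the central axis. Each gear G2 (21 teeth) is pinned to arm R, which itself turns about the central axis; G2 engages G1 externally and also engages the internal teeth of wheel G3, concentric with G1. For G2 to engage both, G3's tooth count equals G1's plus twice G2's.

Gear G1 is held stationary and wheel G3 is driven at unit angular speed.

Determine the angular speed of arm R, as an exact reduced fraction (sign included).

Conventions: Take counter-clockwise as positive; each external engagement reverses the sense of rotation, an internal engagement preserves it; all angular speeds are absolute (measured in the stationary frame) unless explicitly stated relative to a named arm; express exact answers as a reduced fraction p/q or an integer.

planetary set (16T centre, 21T on arm, 58T internal) — Willis relation
ring teeth: 16 + 2·21 = 58
16(ω_sun−ω_arm) = −58(ω_ring−ω_arm),  ω_sun = 0, ω_ring = 1
16(0−ω_arm) = −58(1−ω_arm)  ⇒  74·ω_arm = 58  ⇒  ω_arm = 29/37
exact speed ratio = 29/37

29/37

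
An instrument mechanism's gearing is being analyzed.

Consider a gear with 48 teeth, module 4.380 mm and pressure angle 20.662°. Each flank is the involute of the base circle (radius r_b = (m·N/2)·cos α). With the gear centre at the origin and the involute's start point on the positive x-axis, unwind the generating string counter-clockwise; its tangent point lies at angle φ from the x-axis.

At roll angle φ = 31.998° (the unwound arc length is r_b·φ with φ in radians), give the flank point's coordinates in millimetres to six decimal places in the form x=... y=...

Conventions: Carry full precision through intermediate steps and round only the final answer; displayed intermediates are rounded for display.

x=112.521563 y=5.534586

class = single-mesh tooth geometry [base-circle involute, m = 4.380, 48T]
pitch radius r_p = m·N/2 = 4.380·48/2 = 105.120000
base radius r_b = r_p·cos α = 105.120000·cos 20.662° = 98.358499
roll angle φ = 31.998° = 0.55847045 rad
x = r_b·(cos φ + φ·sin φ) = 112.521563
y = r_b·(sin φ − φ·cos φ) = 5.534586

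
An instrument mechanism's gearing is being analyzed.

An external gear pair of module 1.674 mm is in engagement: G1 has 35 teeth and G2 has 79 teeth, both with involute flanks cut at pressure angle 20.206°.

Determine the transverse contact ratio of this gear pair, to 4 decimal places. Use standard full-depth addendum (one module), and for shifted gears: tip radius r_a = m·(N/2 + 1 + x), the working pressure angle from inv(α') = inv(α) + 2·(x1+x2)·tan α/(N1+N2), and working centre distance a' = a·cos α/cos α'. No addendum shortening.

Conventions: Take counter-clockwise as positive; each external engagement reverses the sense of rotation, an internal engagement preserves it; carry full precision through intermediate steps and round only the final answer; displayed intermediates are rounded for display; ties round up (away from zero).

1.7444

class = single-mesh tooth geometry [involute pair 35T × 79T, m = 1.674]
base radii: r_b1 = 27.492094, r_b2 = 62.053583
tip radii: r_a1 = 30.969000, r_a2 = 67.797000
no profile shift: α' = α, a' = a
action lengths: √(r_a1²−r_b1²) = 14.257060, √(r_a2²−r_b2²) = 27.309084
base pitch p_b = π·m·cos α = 4.935369
CR = (14.257060 + 27.309084 − 95.418000·sin 20.20600°)/4.935369 = 1.744369
contact ratio ≈ 1.7444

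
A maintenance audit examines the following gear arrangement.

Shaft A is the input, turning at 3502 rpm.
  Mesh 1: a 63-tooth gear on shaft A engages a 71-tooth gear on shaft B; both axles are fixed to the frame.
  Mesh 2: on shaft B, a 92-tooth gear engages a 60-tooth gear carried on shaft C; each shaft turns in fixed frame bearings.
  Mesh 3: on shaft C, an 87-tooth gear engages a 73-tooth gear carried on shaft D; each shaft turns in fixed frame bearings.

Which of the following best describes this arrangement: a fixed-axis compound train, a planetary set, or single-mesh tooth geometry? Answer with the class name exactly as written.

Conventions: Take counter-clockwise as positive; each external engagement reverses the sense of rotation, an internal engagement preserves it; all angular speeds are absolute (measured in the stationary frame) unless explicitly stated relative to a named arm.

fixed-axis compound train

3-mesh fixed-axis compound train (all bearings frame-fixed)
classification: fixed-axis compound train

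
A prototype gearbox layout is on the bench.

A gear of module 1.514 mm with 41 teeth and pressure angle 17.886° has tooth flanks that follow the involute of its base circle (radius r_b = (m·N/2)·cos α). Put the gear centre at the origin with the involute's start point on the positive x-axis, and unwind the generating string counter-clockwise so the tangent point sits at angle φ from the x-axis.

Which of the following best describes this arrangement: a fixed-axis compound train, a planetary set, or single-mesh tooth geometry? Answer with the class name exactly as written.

single-mesh tooth geometry

topology: single-mesh involute geometry — m = 1.514, N = 41
classification: single-mesh tooth geometry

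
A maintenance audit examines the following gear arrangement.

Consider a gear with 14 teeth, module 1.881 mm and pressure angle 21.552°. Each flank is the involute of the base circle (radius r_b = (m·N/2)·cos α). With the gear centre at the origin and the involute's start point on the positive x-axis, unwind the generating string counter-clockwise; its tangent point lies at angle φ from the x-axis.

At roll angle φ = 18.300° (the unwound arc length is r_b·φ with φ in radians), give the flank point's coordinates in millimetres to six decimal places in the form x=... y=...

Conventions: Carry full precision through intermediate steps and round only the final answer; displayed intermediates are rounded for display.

x=12.855232 y=0.131655

class = single-mesh tooth geometry [base-circle involute, m = 1.881, 14T]
pitch radius r_p = m·N/2 = 1.881·14/2 = 13.167000
base radius r_b = r_p·cos α = 13.167000·cos 21.552° = 12.246423
roll angle φ = 18.300° = 0.31939525 rad
x = r_b·(cos φ + φ·sin φ) = 12.855232
y = r_b·(sin φ − φ·cos φ) = 0.131655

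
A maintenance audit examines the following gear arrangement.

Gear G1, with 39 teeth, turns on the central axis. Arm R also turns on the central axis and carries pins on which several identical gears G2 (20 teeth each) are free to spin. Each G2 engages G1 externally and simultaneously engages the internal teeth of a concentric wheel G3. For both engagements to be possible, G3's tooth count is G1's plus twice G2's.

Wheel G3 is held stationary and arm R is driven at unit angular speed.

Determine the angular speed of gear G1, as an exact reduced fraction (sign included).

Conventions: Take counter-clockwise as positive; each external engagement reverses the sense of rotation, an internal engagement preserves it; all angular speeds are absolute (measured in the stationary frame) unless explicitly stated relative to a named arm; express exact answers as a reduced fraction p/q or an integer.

class = planetary set [G3 = 39+2·20 = 79; Willis about the carrier]
ring teeth: 39 + 2·20 = 79
39(ω_sun−ω_arm) = −79(ω_ring−ω_arm),  ω_ring = 0, ω_arm = 1
ω_sun = 1 − (79/39)(0−1) = 118/39
exact speed ratio = 118/39

118/39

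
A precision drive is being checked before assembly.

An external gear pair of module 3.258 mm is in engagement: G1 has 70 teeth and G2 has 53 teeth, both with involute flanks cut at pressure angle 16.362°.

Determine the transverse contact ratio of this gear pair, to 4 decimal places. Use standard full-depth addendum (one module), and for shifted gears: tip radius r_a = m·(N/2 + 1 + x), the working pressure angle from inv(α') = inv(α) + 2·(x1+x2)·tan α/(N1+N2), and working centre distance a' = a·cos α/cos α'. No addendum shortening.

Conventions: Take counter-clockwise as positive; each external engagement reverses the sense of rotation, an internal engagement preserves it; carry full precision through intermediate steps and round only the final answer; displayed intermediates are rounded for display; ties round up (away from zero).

topology: single-mesh involute geometry — m = 3.258, 70T/53T pair
base radii: r_b1 = 109.411901, r_b2 = 82.840440
tip radii: r_a1 = 117.288000, r_a2 = 89.595000
no profile shift: α' = α, a' = a
action lengths: √(r_a1²−r_b1²) = 42.255305, √(r_a2²−r_b2²) = 34.128076
base pitch p_b = π·m·cos α = 9.820789
CR = (42.255305 + 34.128076 − 200.367000·sin 16.36200°)/9.820789 = 2.030281
contact ratio ≈ 2.0303

2.0303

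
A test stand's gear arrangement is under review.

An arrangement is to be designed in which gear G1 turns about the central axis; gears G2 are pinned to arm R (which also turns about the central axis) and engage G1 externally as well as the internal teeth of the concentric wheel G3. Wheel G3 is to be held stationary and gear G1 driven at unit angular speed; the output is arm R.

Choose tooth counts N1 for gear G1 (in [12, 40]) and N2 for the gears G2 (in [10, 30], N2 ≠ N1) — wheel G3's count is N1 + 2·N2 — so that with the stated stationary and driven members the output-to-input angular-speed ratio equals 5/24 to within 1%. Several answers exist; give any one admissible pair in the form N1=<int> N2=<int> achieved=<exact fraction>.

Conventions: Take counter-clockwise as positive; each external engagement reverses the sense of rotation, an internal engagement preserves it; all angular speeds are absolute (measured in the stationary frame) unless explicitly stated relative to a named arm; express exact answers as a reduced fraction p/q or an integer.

N1=15 N2=21 achieved=5/24

planetary set to be sized for 5/24 (Willis relation)
Willis with ω_ring = 0: ω_arm/ω_sun = N1/(N1+N3); set equal to 5/24  ⇒  N3/N1 = 1/(5/24) − 1 = 19/5
N3 = N1 + 2·N2  ⇒  N2/N1 = (N3/N1 − 1)/2 = (19/5 − 1)/2 = 7/5
smallest multiple with N1 ≥ 12 and N2 ≥ 10: k = 3  ⇒  N1 = 3·5 = 15, N2 = 3·7 = 21 (N1 ≤ 40, N2 ≤ 30, N2 ≠ N1 ✓), N3 = 15 + 2·21 = 57
check: N1/(N1+N3) with N1 = 15, N3 = 57 gives 5/24; |achieved − target| = 0 ≤ 1/480 ✓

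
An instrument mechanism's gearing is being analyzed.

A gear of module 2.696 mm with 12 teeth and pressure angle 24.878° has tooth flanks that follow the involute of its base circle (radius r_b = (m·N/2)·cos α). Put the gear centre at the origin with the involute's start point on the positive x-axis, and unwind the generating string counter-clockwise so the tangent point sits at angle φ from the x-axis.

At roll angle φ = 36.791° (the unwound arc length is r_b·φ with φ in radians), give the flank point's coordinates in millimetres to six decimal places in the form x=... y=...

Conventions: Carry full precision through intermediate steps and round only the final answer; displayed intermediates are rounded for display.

x=17.395580 y=1.242507

topology: single-mesh involute geometry — m = 2.696, N = 12
pitch radius r_p = m·N/2 = 2.696·12/2 = 16.176000
base radius r_b = r_p·cos α = 16.176000·cos 24.878° = 14.674958
roll angle φ = 36.791° = 0.64212409 rad
x = r_b·(cos φ + φ·sin φ) = 17.395580
y = r_b·(sin φ − φ·cos φ) = 1.242507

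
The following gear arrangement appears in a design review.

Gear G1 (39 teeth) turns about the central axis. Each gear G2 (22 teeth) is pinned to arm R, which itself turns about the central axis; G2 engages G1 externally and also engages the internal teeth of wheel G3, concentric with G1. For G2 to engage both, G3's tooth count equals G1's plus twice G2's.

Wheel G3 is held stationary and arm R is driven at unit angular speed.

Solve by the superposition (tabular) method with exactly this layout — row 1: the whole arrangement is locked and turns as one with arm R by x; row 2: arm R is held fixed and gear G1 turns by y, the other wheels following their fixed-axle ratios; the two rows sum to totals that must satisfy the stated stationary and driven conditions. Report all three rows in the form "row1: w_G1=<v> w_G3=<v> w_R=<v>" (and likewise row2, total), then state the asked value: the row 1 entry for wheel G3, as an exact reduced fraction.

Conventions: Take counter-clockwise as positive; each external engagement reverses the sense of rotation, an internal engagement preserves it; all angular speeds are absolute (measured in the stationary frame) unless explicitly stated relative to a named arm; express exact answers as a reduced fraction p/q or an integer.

class = planetary set [G3 = 39+2·22 = 83; Willis about the carrier]
superposition row 1 [locked train]: every member turns x
superposition row 2 [arm held]: sun y, ring −(39/83)·y, arm 0
boundary: total ω_ring = x − (39/83)·y = 0 and total ω_arm = x = 1  ⇒  y = 83/39, x = 1
row 2 ring = −(39/83)·83/39 = -1
totals (row 1 + row 2): sun 1 + 83/39 = 122/39, ring 1 + (-1) = 0, arm 1 + 0 = 1
asked cell (row1, ring) = 1

row1: w_G1=1 w_G3=1 w_R=1
row2: w_G1=83/39 w_G3=-1 w_R=0
total: w_G1=122/39 w_G3=0 w_R=1
asked value: 1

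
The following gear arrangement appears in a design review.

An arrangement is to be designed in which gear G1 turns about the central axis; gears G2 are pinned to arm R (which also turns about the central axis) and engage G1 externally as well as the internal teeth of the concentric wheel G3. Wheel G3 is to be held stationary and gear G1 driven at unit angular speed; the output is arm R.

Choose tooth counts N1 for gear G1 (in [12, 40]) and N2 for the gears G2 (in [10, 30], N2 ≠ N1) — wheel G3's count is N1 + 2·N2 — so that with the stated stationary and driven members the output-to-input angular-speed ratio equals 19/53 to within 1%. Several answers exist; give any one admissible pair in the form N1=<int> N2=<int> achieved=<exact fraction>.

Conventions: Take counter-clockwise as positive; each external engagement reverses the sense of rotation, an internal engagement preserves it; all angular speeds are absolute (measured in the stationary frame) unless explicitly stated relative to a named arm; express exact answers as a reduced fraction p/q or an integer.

planetary set to be sized for 19/53 (Willis relation)
Willis with ω_ring = 0: ω_arm/ω_sun = N1/(N1+N3); set equal to 19/53  ⇒  N3/N1 = 1/(19/53) − 1 = 34/19
N3 = N1 + 2·N2  ⇒  N2/N1 = (N3/N1 − 1)/2 = (34/19 − 1)/2 = 15/38
smallest multiple with N1 ≥ 12 and N2 ≥ 10: k = 1  ⇒  N1 = 1·38 = 38, N2 = 1·15 = 15 (N1 ≤ 40, N2 ≤ 30, N2 ≠ N1 ✓), N3 = 38 + 2·15 = 68
check: N1/(N1+N3) with N1 = 38, N3 = 68 gives 19/53; |achieved − target| = 0 ≤ 19/5300 ✓

N1=38 N2=15 achieved=19/53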